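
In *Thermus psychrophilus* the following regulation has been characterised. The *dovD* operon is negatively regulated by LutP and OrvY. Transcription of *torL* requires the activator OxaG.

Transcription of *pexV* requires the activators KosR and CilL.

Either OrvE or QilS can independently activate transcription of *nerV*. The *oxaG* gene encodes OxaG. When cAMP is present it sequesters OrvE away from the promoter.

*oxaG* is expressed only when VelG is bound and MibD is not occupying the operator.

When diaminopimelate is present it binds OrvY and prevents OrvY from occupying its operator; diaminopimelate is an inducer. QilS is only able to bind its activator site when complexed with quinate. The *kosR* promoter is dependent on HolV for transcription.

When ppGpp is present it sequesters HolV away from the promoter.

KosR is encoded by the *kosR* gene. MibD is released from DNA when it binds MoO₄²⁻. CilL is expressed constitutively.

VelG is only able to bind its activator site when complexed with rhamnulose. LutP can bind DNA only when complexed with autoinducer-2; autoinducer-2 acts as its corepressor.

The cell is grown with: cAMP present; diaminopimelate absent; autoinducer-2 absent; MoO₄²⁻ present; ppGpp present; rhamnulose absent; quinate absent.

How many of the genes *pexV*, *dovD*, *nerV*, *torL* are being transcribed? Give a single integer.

ppGpp is present, so HolV is inactive.
Required activator HolV is absent, so *kosR* is not transcribed.
So KosR is not produced.
CilL is produced constitutively and is active.
Required activator KosR is absent, so *pexV* is not transcribed.
→ *pexV* is OFF.
Autoinducer-2 is absent, so LutP is inactive.
Diaminopimelate is absent, so OrvY is active.
With repressor OrvY bound, *dovD* is not transcribed.
→ *dovD* is OFF.
cAMP is present, so OrvE is inactive.
Quinate is absent, so QilS is inactive.
No activator is available at the *nerV* promoter, so *nerV* is not transcribed.
→ *nerV* is OFF.
Rhamnulose is absent, so VelG is inactive.
MoO₄²⁻ is present, so MibD is inactive.
Required activator VelG is absent, so *oxaG* is not transcribed.
So OxaG is not produced.
Required activator OxaG is absent, so *torL* is not transcribed.
→ *torL* is OFF.
0 of the 4 genes are transcribed.

0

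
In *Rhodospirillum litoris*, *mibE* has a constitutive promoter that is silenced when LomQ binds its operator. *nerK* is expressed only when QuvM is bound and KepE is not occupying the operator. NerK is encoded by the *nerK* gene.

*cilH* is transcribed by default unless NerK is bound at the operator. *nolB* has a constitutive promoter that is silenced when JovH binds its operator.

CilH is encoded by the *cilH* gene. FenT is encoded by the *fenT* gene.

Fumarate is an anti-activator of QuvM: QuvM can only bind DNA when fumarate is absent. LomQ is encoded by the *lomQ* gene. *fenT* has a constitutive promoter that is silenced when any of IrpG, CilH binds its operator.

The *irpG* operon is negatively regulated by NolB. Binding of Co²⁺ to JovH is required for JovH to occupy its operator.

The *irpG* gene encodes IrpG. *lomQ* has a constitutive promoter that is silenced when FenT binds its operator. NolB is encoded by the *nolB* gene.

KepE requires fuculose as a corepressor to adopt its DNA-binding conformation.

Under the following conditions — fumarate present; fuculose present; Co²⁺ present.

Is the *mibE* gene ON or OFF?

Co²⁺ is present, so JovH is active.
With repressor JovH bound, *nolB* is not transcribed.
So NolB is not produced.
With no repressor bound, *irpG* is transcribed.
So IrpG is produced and active.
Fumarate is present, so QuvM is inactive.
Fuculose is present, so KepE is active.
With repressor KepE bound, *nerK* is not transcribed.
So NerK is not produced.
With no repressor bound, *cilH* is transcribed.
So CilH is produced and active.
With repressor IrpG bound, *fenT* is not transcribed.
So FenT is not produced.
With no repressor bound, *lomQ* is transcribed.
So LomQ is produced and active.
With repressor LomQ bound, *mibE* is not transcribed.

OFF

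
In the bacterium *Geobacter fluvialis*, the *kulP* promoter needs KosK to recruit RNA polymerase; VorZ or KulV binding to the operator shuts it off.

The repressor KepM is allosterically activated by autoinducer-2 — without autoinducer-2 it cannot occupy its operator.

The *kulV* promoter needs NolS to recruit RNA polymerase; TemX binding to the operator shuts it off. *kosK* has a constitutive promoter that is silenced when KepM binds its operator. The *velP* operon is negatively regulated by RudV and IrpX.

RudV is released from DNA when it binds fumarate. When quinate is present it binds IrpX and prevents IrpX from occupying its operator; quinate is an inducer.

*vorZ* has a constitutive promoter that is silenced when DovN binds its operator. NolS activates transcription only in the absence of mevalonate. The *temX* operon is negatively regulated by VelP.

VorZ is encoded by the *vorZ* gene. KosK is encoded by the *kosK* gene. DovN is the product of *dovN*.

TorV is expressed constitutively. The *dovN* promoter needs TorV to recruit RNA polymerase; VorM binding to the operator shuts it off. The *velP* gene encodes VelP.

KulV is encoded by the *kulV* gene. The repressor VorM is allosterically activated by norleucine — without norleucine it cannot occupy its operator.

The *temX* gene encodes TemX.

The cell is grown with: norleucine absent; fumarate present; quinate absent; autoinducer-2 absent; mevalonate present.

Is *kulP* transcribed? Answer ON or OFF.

Norleucine is absent, so VorM is inactive.
TorV is produced constitutively and is active.
No repressor is bound and TorV is active, so *dovN* is transcribed.
So DovN is produced and active.
With repressor DovN bound, *vorZ* is not transcribed.
So VorZ is not produced.
Autoinducer-2 is absent, so KepM is inactive.
With no repressor bound, *kosK* is transcribed.
So KosK is produced and active.
Mevalonate is present, so NolS is inactive.
Fumarate is present, so RudV is inactive.
Quinate is absent, so IrpX is active.
With repressor IrpX bound, *velP* is not transcribed.
So VelP is not produced.
With no repressor bound, *temX* is transcribed.
So TemX is produced and active.
With repressor TemX bound, *kulV* is not transcribed.
So KulV is not produced.
No repressor is bound and KosK is active, so *kulP* is transcribed.

ON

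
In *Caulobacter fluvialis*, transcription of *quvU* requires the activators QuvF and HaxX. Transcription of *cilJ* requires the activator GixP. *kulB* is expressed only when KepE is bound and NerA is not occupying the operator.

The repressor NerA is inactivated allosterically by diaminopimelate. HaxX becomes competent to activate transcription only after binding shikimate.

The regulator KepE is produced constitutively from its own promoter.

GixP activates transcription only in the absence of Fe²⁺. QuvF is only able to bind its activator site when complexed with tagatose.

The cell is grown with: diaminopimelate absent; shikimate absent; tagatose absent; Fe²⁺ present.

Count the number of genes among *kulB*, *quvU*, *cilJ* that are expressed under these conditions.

KepE is produced constitutively and is active.
Diaminopimelate is absent, so NerA is active.
With repressor NerA bound, *kulB* is not transcribed.
→ *kulB* is OFF.
Tagatose is absent, so QuvF is inactive.
Shikimate is absent, so HaxX is inactive.
Required activator QuvF is absent, so *quvU* is not transcribed.
→ *quvU* is OFF.
Fe²⁺ is present, so GixP is inactive.
Required activator GixP is absent, so *cilJ* is not transcribed.
→ *cilJ* is OFF.
0 of the 3 genes are transcribed.

0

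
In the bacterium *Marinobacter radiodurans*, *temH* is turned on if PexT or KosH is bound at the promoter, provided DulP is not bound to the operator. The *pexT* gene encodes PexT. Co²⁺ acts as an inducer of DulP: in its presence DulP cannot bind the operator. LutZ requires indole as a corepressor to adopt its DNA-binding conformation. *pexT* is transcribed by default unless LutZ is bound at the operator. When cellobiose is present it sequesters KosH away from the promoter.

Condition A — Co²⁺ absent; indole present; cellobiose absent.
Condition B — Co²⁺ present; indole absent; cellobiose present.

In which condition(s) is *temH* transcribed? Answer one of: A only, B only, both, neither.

B only

Condition A:
Co²⁺ is absent, so DulP is active.
Indole is present, so LutZ is active.
With repressor LutZ bound, *pexT* is not transcribed.
So PexT is not produced.
Cellobiose is absent, so KosH is active.
With repressor DulP bound, *temH* is not transcribed.
→ *temH* is OFF in A.
Condition B:
Co²⁺ is present, so DulP is inactive.
Indole is absent, so LutZ is inactive.
With no repressor bound, *pexT* is transcribed.
So PexT is produced and active.
Cellobiose is present, so KosH is inactive.
Activator PexT is present, so *temH* is transcribed.
→ *temH* is ON in B.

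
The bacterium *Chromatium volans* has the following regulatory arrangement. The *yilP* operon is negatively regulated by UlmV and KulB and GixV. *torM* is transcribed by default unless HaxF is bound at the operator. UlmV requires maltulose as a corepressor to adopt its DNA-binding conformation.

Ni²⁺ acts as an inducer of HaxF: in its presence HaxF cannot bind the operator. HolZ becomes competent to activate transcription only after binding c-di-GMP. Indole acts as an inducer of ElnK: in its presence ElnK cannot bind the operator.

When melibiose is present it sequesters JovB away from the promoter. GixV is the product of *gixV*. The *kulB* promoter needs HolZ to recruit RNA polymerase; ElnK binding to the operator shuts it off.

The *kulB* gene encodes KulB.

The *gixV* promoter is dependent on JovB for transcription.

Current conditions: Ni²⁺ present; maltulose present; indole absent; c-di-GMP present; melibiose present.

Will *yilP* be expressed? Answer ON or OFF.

OFF

Maltulose is present, so UlmV is active.
Indole is absent, so ElnK is active.
c-di-GMP is present, so HolZ is active.
With repressor ElnK bound, *kulB* is not transcribed.
So KulB is not produced.
Melibiose is present, so JovB is inactive.
Required activator JovB is absent, so *gixV* is not transcribed.
So GixV is not produced.
With repressor UlmV bound, *yilP* is not transcribed.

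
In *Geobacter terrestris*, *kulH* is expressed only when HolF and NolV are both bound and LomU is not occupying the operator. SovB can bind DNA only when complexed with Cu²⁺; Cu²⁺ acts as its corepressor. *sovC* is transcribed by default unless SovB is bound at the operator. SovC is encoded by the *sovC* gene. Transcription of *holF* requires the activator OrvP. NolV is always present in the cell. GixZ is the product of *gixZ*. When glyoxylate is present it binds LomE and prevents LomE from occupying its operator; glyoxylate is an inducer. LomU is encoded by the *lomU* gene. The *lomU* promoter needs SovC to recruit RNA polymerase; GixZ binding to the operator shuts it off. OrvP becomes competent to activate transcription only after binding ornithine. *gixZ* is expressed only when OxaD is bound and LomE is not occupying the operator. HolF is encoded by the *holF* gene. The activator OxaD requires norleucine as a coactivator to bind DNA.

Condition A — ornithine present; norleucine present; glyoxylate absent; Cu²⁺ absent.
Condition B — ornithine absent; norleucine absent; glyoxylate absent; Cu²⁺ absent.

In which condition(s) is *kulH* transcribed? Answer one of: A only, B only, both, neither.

Condition A:
Ornithine is present, so OrvP is active.
No repressor is bound and OrvP is active, so *holF* is transcribed.
So HolF is produced and active.
NolV is produced constitutively and is active.
Norleucine is present, so OxaD is active.
Glyoxylate is absent, so LomE is active.
With repressor LomE bound, *gixZ* is not transcribed.
So GixZ is not produced.
Cu²⁺ is absent, so SovB is inactive.
With no repressor bound, *sovC* is transcribed.
So SovC is produced and active.
No repressor is bound and SovC is active, so *lomU* is transcribed.
So LomU is produced and active.
With repressor LomU bound, *kulH* is not transcribed.
→ *kulH* is OFF in A.
Condition B:
Ornithine is absent, so OrvP is inactive.
Required activator OrvP is absent, so *holF* is not transcribed.
So HolF is not produced.
NolV is produced constitutively and is active.
Norleucine is absent, so OxaD is inactive.
Glyoxylate is absent, so LomE is active.
With repressor LomE bound, *gixZ* is not transcribed.
So GixZ is not produced.
Cu²⁺ is absent, so SovB is inactive.
With no repressor bound, *sovC* is transcribed.
So SovC is produced and active.
No repressor is bound and SovC is active, so *lomU* is transcribed.
So LomU is produced and active.
With repressor LomU bound, *kulH* is not transcribed.
→ *kulH* is OFF in B.

neither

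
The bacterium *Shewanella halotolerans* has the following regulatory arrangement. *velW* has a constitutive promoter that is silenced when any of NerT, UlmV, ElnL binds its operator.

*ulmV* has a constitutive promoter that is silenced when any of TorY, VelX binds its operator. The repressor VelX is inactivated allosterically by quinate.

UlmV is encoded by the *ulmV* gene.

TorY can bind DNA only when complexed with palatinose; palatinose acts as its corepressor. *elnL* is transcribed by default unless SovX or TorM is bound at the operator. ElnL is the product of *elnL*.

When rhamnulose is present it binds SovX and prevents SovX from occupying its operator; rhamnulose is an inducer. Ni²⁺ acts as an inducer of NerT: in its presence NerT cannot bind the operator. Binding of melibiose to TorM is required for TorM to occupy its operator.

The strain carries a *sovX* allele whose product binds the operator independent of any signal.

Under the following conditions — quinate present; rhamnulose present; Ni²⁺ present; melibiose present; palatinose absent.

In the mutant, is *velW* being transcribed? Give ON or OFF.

OFF

Ni²⁺ is present, so NerT is inactive.
Palatinose is absent, so TorY is inactive.
Quinate is present, so VelX is inactive.
With no repressor bound, *ulmV* is transcribed.
So UlmV is produced and active.
SovX is constitutively active in this strain.
Melibiose is present, so TorM is active.
With repressor SovX bound, *elnL* is not transcribed.
So ElnL is not produced.
With repressor UlmV bound, *velW* is not transcribed.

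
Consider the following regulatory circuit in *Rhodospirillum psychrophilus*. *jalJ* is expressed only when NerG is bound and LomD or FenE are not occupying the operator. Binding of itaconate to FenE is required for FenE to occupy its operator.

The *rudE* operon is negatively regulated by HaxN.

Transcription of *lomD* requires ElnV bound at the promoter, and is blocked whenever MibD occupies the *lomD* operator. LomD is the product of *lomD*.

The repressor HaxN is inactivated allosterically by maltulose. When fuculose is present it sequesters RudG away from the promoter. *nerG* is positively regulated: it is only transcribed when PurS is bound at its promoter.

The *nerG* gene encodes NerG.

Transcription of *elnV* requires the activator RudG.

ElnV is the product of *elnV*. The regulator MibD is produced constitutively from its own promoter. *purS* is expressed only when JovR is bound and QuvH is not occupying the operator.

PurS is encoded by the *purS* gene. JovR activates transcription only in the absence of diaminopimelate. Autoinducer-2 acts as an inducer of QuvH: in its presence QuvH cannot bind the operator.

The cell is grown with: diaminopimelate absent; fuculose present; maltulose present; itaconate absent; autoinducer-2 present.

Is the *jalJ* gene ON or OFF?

ON

Fuculose is present, so RudG is inactive.
Required activator RudG is absent, so *elnV* is not transcribed.
So ElnV is not produced.
MibD is produced constitutively and is active.
With repressor MibD bound, *lomD* is not transcribed.
So LomD is not produced.
Diaminopimelate is absent, so JovR is active.
Autoinducer-2 is present, so QuvH is inactive.
No repressor is bound and JovR is active, so *purS* is transcribed.
So PurS is produced and active.
No repressor is bound and PurS is active, so *nerG* is transcribed.
So NerG is produced and active.
Itaconate is absent, so FenE is inactive.
No repressor is bound and NerG is active, so *jalJ* is transcribed.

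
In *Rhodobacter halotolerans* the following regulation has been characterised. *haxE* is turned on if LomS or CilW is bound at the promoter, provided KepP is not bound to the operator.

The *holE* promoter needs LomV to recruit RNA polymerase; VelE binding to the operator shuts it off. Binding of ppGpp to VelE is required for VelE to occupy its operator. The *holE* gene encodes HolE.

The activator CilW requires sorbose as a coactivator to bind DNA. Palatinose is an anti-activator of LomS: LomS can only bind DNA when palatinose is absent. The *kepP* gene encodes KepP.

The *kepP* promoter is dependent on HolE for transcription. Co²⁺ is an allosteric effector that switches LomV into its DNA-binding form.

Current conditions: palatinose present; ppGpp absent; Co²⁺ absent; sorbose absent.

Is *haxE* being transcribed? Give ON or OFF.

OFF

ppGpp is absent, so VelE is inactive.
Co²⁺ is absent, so LomV is inactive.
Required activator LomV is absent, so *holE* is not transcribed.
So HolE is not produced.
Required activator HolE is absent, so *kepP* is not transcribed.
So KepP is not produced.
Palatinose is present, so LomS is inactive.
Sorbose is absent, so CilW is inactive.
No activator is available at the *haxE* promoter, so *haxE* is not transcribed.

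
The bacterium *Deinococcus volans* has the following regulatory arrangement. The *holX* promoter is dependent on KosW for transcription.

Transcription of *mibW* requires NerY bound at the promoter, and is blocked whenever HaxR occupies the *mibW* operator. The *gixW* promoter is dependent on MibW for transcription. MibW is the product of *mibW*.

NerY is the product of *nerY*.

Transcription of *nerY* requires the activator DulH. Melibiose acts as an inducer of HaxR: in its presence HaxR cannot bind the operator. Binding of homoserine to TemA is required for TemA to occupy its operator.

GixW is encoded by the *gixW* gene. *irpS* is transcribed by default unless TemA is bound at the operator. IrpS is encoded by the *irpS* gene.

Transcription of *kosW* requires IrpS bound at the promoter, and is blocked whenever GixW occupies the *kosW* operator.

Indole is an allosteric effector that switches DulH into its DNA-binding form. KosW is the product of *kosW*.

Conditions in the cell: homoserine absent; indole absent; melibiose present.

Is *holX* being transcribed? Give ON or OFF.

ON

Indole is absent, so DulH is inactive.
Required activator DulH is absent, so *nerY* is not transcribed.
So NerY is not produced.
Melibiose is present, so HaxR is inactive.
Required activator NerY is absent, so *mibW* is not transcribed.
So MibW is not produced.
Required activator MibW is absent, so *gixW* is not transcribed.
So GixW is not produced.
Homoserine is absent, so TemA is inactive.
With no repressor bound, *irpS* is transcribed.
So IrpS is produced and active.
No repressor is bound and IrpS is active, so *kosW* is transcribed.
So KosW is produced and active.
No repressor is bound and KosW is active, so *holX* is transcribed.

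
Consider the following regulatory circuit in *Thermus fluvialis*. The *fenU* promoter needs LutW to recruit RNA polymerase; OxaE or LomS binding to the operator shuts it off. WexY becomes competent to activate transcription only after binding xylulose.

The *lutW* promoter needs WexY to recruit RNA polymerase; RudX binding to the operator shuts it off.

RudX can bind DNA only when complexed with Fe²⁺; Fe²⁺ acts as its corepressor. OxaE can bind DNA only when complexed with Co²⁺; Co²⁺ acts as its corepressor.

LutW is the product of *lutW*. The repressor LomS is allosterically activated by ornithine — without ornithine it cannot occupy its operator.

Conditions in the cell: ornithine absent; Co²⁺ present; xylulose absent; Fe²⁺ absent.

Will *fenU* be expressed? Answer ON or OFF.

OFF

Co²⁺ is present, so OxaE is active.
Xylulose is absent, so WexY is inactive.
Fe²⁺ is absent, so RudX is inactive.
Required activator WexY is absent, so *lutW* is not transcribed.
So LutW is not produced.
Ornithine is absent, so LomS is inactive.
With repressor OxaE bound, *fenU* is not transcribed.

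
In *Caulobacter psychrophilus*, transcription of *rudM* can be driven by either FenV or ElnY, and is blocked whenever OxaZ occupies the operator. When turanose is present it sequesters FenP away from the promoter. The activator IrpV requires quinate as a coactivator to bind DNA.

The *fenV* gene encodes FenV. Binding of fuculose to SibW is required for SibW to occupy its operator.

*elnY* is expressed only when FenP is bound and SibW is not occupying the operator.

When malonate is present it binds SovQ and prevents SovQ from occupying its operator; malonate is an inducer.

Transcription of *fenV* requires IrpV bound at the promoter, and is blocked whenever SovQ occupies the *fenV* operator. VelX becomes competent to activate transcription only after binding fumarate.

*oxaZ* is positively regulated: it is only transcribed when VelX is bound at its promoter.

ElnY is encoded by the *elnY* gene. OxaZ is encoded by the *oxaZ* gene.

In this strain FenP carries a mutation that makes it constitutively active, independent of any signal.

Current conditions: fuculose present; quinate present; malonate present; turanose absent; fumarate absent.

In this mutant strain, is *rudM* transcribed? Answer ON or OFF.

Fumarate is absent, so VelX is inactive.
Required activator VelX is absent, so *oxaZ* is not transcribed.
So OxaZ is not produced.
Quinate is present, so IrpV is active.
Malonate is present, so SovQ is inactive.
No repressor is bound and IrpV is active, so *fenV* is transcribed.
So FenV is produced and active.
FenP is constitutively active in this strain.
Fuculose is present, so SibW is active.
With repressor SibW bound, *elnY* is not transcribed.
So ElnY is not produced.
Activator FenV is present, so *rudM* is transcribed.

ON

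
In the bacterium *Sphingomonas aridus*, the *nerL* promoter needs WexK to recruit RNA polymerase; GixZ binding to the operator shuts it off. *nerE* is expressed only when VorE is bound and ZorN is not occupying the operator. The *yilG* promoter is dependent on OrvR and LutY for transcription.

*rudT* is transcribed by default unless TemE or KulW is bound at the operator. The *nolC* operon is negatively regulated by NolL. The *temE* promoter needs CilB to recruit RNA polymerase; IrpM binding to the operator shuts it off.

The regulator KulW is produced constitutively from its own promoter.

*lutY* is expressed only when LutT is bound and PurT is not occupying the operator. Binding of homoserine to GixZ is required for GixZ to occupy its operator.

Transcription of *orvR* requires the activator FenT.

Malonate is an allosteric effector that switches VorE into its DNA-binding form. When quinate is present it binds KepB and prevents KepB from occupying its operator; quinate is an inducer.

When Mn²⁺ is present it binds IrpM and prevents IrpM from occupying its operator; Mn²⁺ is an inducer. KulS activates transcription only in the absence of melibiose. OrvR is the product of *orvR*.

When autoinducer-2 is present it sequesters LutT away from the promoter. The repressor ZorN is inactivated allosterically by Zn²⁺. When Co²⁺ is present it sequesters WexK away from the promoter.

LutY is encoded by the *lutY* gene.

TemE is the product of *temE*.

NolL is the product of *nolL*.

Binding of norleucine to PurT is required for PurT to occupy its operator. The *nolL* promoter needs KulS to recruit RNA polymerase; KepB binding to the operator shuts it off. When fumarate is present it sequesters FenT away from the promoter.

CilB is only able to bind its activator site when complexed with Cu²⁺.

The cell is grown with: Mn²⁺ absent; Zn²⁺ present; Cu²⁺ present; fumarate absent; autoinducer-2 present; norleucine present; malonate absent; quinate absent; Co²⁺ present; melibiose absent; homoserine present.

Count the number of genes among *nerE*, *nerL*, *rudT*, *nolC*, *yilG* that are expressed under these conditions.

Malonate is absent, so VorE is inactive.
Zn²⁺ is present, so ZorN is inactive.
Required activator VorE is absent, so *nerE* is not transcribed.
→ *nerE* is OFF.
Co²⁺ is present, so WexK is inactive.
Homoserine is present, so GixZ is active.
With repressor GixZ bound, *nerL* is not transcribed.
→ *nerL* is OFF.
Cu²⁺ is present, so CilB is active.
Mn²⁺ is absent, so IrpM is active.
With repressor IrpM bound, *temE* is not transcribed.
So TemE is not produced.
KulW is produced constitutively and is active.
With repressor KulW bound, *rudT* is not transcribed.
→ *rudT* is OFF.
Quinate is absent, so KepB is active.
Melibiose is absent, so KulS is active.
With repressor KepB bound, *nolL* is not transcribed.
So NolL is not produced.
With no repressor bound, *nolC* is transcribed.
→ *nolC* is ON.
Fumarate is absent, so FenT is active.
No repressor is bound and FenT is active, so *orvR* is transcribed.
So OrvR is produced and active.
Autoinducer-2 is present, so LutT is inactive.
Norleucine is present, so PurT is active.
With repressor PurT bound, *lutY* is not transcribed.
So LutY is not produced.
Required activator LutY is absent, so *yilG* is not transcribed.
→ *yilG* is OFF.
1 of the 5 genes is transcribed.

1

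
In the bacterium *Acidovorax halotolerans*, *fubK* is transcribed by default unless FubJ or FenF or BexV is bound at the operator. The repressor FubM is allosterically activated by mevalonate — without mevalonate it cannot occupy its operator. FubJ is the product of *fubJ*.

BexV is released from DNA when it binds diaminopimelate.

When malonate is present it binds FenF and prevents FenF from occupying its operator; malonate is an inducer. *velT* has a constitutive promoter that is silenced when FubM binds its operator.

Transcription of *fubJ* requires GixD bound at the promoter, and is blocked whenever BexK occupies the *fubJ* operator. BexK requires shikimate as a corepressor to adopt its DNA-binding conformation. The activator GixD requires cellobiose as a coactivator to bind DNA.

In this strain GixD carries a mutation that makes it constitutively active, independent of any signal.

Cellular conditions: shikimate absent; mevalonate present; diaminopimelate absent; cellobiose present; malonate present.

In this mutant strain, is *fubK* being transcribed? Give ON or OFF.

Shikimate is absent, so BexK is inactive.
GixD is constitutively active in this strain.
No repressor is bound and GixD is active, so *fubJ* is transcribed.
So FubJ is produced and active.
Malonate is present, so FenF is inactive.
Diaminopimelate is absent, so BexV is active.
With repressor FubJ bound, *fubK* is not transcribed.

OFF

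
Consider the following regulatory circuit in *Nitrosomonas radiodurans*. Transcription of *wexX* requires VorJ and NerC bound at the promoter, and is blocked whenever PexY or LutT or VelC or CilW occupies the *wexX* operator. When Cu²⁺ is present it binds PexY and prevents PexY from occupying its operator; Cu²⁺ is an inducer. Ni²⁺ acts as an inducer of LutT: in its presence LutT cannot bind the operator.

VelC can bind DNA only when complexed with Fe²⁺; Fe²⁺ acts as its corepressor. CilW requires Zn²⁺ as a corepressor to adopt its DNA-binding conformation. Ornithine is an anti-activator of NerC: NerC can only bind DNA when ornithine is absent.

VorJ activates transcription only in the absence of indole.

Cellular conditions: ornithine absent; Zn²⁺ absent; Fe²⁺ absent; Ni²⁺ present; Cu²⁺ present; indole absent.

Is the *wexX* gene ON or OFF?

ON

Indole is absent, so VorJ is active.
Ornithine is absent, so NerC is active.
Cu²⁺ is present, so PexY is inactive.
Ni²⁺ is present, so LutT is inactive.
Fe²⁺ is absent, so VelC is inactive.
Zn²⁺ is absent, so CilW is inactive.
No repressor is bound and VorJ and NerC are active, so *wexX* is transcribed.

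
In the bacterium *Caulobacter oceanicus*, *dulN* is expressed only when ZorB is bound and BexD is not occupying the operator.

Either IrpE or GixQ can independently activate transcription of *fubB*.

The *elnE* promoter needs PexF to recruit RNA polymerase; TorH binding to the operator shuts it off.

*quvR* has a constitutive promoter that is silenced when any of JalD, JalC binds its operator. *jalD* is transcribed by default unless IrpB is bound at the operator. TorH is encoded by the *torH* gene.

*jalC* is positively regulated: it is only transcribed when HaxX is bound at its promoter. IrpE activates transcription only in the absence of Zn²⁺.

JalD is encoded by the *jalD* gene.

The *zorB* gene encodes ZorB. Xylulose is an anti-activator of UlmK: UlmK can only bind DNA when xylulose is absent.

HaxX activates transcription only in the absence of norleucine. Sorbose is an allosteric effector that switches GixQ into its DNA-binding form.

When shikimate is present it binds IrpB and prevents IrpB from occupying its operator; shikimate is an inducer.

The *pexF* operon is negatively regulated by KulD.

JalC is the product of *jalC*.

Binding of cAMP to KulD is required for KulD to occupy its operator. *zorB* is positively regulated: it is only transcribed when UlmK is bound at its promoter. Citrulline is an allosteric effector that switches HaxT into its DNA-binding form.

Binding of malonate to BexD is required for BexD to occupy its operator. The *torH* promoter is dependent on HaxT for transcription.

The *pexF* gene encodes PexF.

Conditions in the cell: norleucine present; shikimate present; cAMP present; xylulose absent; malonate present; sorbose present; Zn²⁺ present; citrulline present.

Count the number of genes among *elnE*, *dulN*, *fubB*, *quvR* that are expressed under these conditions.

1

Citrulline is present, so HaxT is active.
No repressor is bound and HaxT is active, so *torH* is transcribed.
So TorH is produced and active.
cAMP is present, so KulD is active.
With repressor KulD bound, *pexF* is not transcribed.
So PexF is not produced.
With repressor TorH bound, *elnE* is not transcribed.
→ *elnE* is OFF.
Malonate is present, so BexD is active.
Xylulose is absent, so UlmK is active.
No repressor is bound and UlmK is active, so *zorB* is transcribed.
So ZorB is produced and active.
With repressor BexD bound, *dulN* is not transcribed.
→ *dulN* is OFF.
Zn²⁺ is present, so IrpE is inactive.
Sorbose is present, so GixQ is active.
Activator GixQ is present, so *fubB* is transcribed.
→ *fubB* is ON.
Shikimate is present, so IrpB is inactive.
With no repressor bound, *jalD* is transcribed.
So JalD is produced and active.
Norleucine is present, so HaxX is inactive.
Required activator HaxX is absent, so *jalC* is not transcribed.
So JalC is not produced.
With repressor JalD bound, *quvR* is not transcribed.
→ *quvR* is OFF.
1 of the 4 genes is transcribed.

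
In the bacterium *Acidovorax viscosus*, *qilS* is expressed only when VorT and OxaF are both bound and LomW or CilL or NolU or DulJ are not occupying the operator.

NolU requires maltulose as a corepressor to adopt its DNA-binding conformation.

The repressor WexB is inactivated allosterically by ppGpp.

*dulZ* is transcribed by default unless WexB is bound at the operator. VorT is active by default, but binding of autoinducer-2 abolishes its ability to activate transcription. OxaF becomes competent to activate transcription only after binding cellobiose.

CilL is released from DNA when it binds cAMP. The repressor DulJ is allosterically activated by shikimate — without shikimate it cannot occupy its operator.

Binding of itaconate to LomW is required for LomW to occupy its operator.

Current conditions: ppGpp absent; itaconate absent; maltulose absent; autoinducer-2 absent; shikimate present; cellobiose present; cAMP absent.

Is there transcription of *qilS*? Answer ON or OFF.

Autoinducer-2 is absent, so VorT is active.
Itaconate is absent, so LomW is inactive.
cAMP is absent, so CilL is active.
Maltulose is absent, so NolU is inactive.
Cellobiose is present, so OxaF is active.
Shikimate is present, so DulJ is active.
With repressor CilL bound, *qilS* is not transcribed.

OFF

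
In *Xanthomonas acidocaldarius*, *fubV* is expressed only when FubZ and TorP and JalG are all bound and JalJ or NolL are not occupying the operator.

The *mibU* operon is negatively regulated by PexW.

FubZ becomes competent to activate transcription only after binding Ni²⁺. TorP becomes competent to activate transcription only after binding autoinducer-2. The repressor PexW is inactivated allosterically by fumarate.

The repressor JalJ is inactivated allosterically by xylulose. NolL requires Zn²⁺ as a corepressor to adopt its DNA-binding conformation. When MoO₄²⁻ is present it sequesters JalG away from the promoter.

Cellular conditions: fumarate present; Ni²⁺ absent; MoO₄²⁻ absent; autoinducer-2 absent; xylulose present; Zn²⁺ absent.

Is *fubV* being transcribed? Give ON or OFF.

Xylulose is present, so JalJ is inactive.
Ni²⁺ is absent, so FubZ is inactive.
Autoinducer-2 is absent, so TorP is inactive.
MoO₄²⁻ is absent, so JalG is active.
Zn²⁺ is absent, so NolL is inactive.
Required activator FubZ is absent, so *fubV* is not transcribed.

OFF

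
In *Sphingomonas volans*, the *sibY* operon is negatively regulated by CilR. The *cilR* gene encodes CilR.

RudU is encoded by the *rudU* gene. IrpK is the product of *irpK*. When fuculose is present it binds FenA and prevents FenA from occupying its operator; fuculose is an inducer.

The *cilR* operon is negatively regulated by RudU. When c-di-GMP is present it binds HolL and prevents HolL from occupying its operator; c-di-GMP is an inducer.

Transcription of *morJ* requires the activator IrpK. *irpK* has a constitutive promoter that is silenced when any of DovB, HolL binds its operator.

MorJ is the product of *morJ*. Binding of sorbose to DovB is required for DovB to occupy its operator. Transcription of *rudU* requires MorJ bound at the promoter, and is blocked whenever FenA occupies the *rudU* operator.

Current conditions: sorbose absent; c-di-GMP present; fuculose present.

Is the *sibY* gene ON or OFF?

Sorbose is absent, so DovB is inactive.
c-di-GMP is present, so HolL is inactive.
With no repressor bound, *irpK* is transcribed.
So IrpK is produced and active.
No repressor is bound and IrpK is active, so *morJ* is transcribed.
So MorJ is produced and active.
Fuculose is present, so FenA is inactive.
No repressor is bound and MorJ is active, so *rudU* is transcribed.
So RudU is produced and active.
With repressor RudU bound, *cilR* is not transcribed.
So CilR is not produced.
With no repressor bound, *sibY* is transcribed.

ON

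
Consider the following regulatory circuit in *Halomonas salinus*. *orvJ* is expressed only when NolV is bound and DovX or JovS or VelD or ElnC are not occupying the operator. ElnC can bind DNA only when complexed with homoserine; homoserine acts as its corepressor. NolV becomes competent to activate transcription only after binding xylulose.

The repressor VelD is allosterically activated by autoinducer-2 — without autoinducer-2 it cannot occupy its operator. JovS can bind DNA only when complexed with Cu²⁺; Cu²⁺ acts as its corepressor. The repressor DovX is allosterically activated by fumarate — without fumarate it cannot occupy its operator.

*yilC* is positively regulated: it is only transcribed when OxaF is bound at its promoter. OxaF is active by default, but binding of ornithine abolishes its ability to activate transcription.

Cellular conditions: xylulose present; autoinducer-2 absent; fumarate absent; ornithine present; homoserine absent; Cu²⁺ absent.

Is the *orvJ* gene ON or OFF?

Fumarate is absent, so DovX is inactive.
Cu²⁺ is absent, so JovS is inactive.
Autoinducer-2 is absent, so VelD is inactive.
Xylulose is present, so NolV is active.
Homoserine is absent, so ElnC is inactive.
No repressor is bound and NolV is active, so *orvJ* is transcribed.

ON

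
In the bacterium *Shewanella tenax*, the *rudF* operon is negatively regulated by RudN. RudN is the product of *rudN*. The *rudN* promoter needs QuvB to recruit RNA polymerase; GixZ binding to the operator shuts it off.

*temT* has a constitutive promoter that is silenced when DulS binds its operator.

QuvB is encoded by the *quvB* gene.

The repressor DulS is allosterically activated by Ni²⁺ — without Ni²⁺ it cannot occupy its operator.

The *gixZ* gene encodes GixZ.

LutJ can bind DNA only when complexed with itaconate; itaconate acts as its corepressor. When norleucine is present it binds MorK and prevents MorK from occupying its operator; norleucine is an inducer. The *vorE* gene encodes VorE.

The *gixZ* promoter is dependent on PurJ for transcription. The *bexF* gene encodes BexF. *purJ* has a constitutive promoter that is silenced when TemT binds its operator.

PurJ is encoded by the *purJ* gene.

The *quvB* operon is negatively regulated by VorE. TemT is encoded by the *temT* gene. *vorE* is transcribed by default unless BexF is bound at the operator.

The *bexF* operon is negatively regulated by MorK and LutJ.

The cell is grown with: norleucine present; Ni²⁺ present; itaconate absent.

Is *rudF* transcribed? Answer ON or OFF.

ON

Norleucine is present, so MorK is inactive.
Itaconate is absent, so LutJ is inactive.
With no repressor bound, *bexF* is transcribed.
So BexF is produced and active.
With repressor BexF bound, *vorE* is not transcribed.
So VorE is not produced.
With no repressor bound, *quvB* is transcribed.
So QuvB is produced and active.
Ni²⁺ is present, so DulS is active.
With repressor DulS bound, *temT* is not transcribed.
So TemT is not produced.
With no repressor bound, *purJ* is transcribed.
So PurJ is produced and active.
No repressor is bound and PurJ is active, so *gixZ* is transcribed.
So GixZ is produced and active.
With repressor GixZ bound, *rudN* is not transcribed.
So RudN is not produced.
With no repressor bound, *rudF* is transcribed.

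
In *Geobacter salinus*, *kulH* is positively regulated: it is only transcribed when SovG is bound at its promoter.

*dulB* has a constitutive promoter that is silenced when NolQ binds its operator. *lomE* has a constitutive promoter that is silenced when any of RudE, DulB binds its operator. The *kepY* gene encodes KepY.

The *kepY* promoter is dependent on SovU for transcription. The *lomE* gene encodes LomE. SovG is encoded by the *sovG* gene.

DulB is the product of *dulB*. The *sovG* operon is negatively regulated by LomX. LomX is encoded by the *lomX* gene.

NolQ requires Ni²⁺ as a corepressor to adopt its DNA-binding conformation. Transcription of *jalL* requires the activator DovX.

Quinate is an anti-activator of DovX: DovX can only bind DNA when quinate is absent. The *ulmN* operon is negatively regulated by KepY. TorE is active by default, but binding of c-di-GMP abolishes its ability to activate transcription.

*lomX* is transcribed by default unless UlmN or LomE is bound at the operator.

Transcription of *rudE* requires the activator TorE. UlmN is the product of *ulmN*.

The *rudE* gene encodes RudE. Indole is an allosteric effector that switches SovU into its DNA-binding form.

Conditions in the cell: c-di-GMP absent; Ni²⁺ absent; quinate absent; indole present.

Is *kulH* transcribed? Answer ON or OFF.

Indole is present, so SovU is active.
No repressor is bound and SovU is active, so *kepY* is transcribed.
So KepY is produced and active.
With repressor KepY bound, *ulmN* is not transcribed.
So UlmN is not produced.
c-di-GMP is absent, so TorE is active.
No repressor is bound and TorE is active, so *rudE* is transcribed.
So RudE is produced and active.
Ni²⁺ is absent, so NolQ is inactive.
With no repressor bound, *dulB* is transcribed.
So DulB is produced and active.
With repressor RudE bound, *lomE* is not transcribed.
So LomE is not produced.
With no repressor bound, *lomX* is transcribed.
So LomX is produced and active.
With repressor LomX bound, *sovG* is not transcribed.
So SovG is not produced.
Required activator SovG is absent, so *kulH* is not transcribed.

OFF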